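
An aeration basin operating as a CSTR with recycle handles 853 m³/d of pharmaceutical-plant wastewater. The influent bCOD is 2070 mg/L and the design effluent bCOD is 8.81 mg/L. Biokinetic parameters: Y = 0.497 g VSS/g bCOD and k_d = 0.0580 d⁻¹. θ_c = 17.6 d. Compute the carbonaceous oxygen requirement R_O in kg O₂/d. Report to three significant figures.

R_O ≈ 1140 kg O₂/d

Correct the yield for decay: Y_obs = Y/(1 + k_d θ_c) = 0.497 / (1 + 0.0580 × 17.6) = 0.497 / 2.021 = 0.2459.
Q·(S₀ − S) = 853 × (2070 − 8.81) × 10⁻³ = 1758 kg/d removed.
P_X = Y_obs·Q·(S₀ − S) = 0.2459 × 1758 = 432.4 kg VSS/d.
R_O = Q·(S₀ − S) − 1.42·P_X = 1758 − 1.42 × 432.4 = 1144 kg O₂/d.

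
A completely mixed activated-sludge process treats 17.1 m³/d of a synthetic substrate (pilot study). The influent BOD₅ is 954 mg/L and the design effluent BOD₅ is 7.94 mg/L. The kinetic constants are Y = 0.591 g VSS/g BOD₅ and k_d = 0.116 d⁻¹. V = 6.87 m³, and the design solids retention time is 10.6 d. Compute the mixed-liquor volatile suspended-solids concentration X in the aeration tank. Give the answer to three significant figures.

From V·X·(1 + k_d·θ_c) = Y·Q·(S₀ − S)·θ_c: X = 0.591 × 17.1 × (954 − 7.94) × 10.6 / [6.87 × (1 + 0.116 × 10.6)] = 6616 mg/L.

X ≈ 6620 mg/L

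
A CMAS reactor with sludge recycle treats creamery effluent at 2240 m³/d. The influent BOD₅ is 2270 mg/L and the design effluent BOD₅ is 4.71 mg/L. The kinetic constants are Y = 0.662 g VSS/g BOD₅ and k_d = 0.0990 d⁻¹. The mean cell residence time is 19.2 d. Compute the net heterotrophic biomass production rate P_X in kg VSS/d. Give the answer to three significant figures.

P_X ≈ 1160 kg VSS/d

Y_obs = Y / (1 + k_d θ_c) = 0.662 / (1 + 0.0990 × 19.2) = 0.662 / 2.901 = 0.2282.
Mass of BOD₅ removed per day: Q(S₀ − S) = 2240 × 2265 g/m³ = 5074 kg/d.
So the net sludge growth is P_X = 0.2282 × 5074 = 1158 kg VSS/d.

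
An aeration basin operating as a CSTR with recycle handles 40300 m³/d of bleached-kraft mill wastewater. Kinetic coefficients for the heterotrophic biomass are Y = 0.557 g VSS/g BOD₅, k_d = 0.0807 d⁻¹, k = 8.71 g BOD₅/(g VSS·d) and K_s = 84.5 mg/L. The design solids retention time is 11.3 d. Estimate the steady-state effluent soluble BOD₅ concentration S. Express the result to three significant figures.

For a completely mixed reactor with recycle the Lawrence–McCarty relation gives S = K_s·(1 + k_d·θ_c) / [θ_c·(Y·k − k_d) − 1] = 84.5 × (1 + 0.0807 × 11.3) / [11.3 × (0.557 × 8.71 − 0.0807) − 1] = 161.6 / 52.91 = 3.053 mg/L.

S ≈ 3.05 mg/L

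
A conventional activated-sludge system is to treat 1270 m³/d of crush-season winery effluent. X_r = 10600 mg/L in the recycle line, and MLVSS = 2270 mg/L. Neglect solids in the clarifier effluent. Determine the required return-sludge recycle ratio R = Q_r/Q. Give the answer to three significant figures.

R = Q_r/Q = X/(X_r − X) = 2270 / (10600 − 2270) = 0.2725.

R ≈ 0.273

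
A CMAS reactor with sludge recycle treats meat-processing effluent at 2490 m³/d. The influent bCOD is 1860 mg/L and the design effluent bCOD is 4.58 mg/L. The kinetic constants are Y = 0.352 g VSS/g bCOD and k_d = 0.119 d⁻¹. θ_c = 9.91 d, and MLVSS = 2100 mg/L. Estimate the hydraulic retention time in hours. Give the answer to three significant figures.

Steady-state biomass mass balance: V·X·(1 + k_d·θ_c) = Y·Q·(S₀ − S)·θ_c, so V = 0.352 × 2490 × (1860 − 4.58) × 9.91 / [2100 × (1 + 0.119 × 9.91)] = 1.61×10^7 / 4577 = 3521 m³.
Hydraulic retention time τ = V/Q = 3521 / 2490 = 1.414 d = 33.94 h.

τ ≈ 33.9 h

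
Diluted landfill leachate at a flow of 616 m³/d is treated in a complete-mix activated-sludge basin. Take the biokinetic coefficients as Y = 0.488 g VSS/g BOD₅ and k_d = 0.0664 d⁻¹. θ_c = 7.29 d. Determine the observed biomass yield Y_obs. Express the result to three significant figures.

The observed yield is Y_obs = Y/(1 + k_d·θ_c) = 0.488 / (1 + 0.0664 × 7.29) = 0.488 / 1.484 = 0.3288 g VSS per g BOD₅ removed.

Y_obs ≈ 0.329 g VSS/g BOD₅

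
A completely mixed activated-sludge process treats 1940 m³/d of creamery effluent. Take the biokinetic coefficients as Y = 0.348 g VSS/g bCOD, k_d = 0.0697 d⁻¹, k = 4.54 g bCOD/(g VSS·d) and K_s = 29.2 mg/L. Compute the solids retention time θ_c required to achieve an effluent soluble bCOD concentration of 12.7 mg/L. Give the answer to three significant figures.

At the target effluent, Y k S/(K_s+S) = 0.348×4.54×12.7/41.90 = 0.4789 d⁻¹.
θ_c = 1/(μ − k_d) = 1/(0.4789 − 0.0697) = 1/0.4092 = 2.444 d.

θ_c ≈ 2.44 d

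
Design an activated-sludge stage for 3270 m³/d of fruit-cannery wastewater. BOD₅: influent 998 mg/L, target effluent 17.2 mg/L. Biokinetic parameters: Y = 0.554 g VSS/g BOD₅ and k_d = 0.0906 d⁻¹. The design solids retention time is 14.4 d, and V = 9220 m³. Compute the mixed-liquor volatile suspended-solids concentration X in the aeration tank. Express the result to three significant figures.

X ≈ 1200 mg/L

X = Y·Q·ΔS·θ_c / [V·(1 + k_d θ_c)] = 0.554 × 3270 × (998 − 17.2) × 14.4 / [9220 × (1 + 0.0906 × 14.4)] = 1204 mg/L.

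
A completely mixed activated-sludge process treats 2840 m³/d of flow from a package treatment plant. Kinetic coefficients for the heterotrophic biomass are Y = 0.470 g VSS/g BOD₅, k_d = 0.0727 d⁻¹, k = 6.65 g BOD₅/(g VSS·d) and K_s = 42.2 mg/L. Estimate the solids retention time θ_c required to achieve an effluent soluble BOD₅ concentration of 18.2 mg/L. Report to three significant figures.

Specific growth rate at S = 18.2 mg/L: μ = YkS/(K_s+S) = 0.470·6.65·18.2/(42.2+18.2) = 0.9418 d⁻¹.
θ_c = 1/(μ − k_d) = 1/(0.9418 − 0.0727) = 1/0.8691 = 1.151 d.

θ_c ≈ 1.15 d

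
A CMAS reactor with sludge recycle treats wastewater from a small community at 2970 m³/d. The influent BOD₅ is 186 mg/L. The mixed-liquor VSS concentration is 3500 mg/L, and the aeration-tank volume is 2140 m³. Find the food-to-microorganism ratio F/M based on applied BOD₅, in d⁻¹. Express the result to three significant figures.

F/M = Q·S₀ / (V·X) = 2970 × 186 / (2140 × 3500) = 0.07375 g BOD₅·(g VSS·d)⁻¹.

F/M ≈ 0.0738 d⁻¹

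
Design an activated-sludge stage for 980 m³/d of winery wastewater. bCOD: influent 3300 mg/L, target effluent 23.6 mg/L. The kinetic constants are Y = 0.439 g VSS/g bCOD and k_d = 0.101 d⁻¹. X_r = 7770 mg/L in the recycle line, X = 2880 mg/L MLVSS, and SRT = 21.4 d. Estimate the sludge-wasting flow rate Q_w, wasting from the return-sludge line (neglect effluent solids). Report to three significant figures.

Q_w ≈ 57.4 m³/d

Steady-state biomass mass balance: V·X·(1 + k_d·θ_c) = Y·Q·(S₀ − S)·θ_c, so V = 0.439 × 980 × (3300 − 23.6) × 21.4 / [2880 × (1 + 0.101 × 21.4)] = 3.02×10^7 / 9105 = 3313 m³.
Q_w = (V·X)/(θ_c X_r) = 3313 × 2880 / (21.4 × 7770) = 57.38 m³/d.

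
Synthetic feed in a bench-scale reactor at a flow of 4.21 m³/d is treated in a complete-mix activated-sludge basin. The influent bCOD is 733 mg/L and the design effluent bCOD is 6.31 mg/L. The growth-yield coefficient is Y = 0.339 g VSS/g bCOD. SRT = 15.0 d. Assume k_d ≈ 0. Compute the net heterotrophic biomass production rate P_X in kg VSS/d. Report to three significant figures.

Since k_d ≈ 0, Y_obs = Y = 0.339 g VSS/g bCOD.
Mass of bCOD removed per day: Q(S₀ − S) = 4.21 × 726.7 g/m³ = 3.059 kg/d.
So the net sludge growth is P_X = 0.3390 × 3.059 = 1.037 kg VSS/d.

P_X ≈ 1.04 kg VSS/d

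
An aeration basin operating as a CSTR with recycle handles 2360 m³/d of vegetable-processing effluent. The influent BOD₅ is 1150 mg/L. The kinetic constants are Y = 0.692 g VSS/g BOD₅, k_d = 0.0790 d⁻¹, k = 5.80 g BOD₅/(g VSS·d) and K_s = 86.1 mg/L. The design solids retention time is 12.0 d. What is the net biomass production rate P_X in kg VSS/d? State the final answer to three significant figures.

P_X ≈ 961 kg VSS/d

For a completely mixed reactor with recycle the Lawrence–McCarty relation gives S = K_s·(1 + k_d·θ_c) / [θ_c·(Y·k − k_d) − 1] = 86.1 × (1 + 0.0790 × 12.0) / [12.0 × (0.692 × 5.80 − 0.0790) − 1] = 167.7 / 46.22 = 3.629 mg/L.
Y_obs = Y / (1 + k_d θ_c) = 0.692 / (1 + 0.0790 × 12.0) = 0.692 / 1.948 = 0.3552.
Q·(S₀ − S) = 2360 × (1150 − 3.63) × 10⁻³ = 2705 kg/d removed.
P_X = Y_obs · Q(S₀ − S) = 0.3552 × 2705 = 961.1 kg VSS/d.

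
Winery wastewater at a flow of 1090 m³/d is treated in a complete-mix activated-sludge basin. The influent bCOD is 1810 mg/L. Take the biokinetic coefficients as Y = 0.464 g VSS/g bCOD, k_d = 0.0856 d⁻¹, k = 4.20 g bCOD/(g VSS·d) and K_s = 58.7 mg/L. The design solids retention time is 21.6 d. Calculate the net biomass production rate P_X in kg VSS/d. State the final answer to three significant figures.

P_X ≈ 321 kg VSS/d

From the Monod/SRT balance for a CMAS, S = K_s·(1+k_d θ_c)/[θ_c·(Y k − k_d) − 1] = 58.7 × (1 + 0.0856 × 21.6) / [21.6 × (0.464 × 4.20 − 0.0856) − 1] = 167.2 / 39.25 = 4.261 mg/L.
Observed yield with endogenous decay: Y_obs = Y / (1 + k_d·θ_c) = 0.464 / (1 + 0.0856 × 21.6) = 0.464 / 2.849 = 0.1629 g VSS/g bCOD.
Substrate removed = Q·(S₀ − S) = 1090 m³/d × (1810 − 4.26) g/m³ = 1.97×10^6 g/d = 1968 kg/d.
So the net sludge growth is P_X = 0.1629 × 1968 = 320.6 kg VSS/d.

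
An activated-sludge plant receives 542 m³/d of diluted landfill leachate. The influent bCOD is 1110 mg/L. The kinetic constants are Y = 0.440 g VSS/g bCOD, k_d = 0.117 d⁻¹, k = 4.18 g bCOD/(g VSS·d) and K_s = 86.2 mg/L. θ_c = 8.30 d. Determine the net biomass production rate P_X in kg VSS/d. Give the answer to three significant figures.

P_X ≈ 133 kg VSS/d

From the Monod/SRT balance for a CMAS, S = K_s·(1+k_d θ_c)/[θ_c·(Y k − k_d) − 1] = 86.2 × (1 + 0.117 × 8.30) / [8.30 × (0.440 × 4.18 − 0.117) − 1] = 169.9 / 13.29 = 12.78 mg/L.
Y_obs = Y / (1 + k_d θ_c) = 0.440 / (1 + 0.117 × 8.30) = 0.440 / 1.971 = 0.2232.
Q·(S₀ − S) = 542 × (1110 − 12.8) × 10⁻³ = 594.7 kg/d removed.
P_X = Y_obs · Q(S₀ − S) = 0.2232 × 594.7 = 132.7 kg VSS/d.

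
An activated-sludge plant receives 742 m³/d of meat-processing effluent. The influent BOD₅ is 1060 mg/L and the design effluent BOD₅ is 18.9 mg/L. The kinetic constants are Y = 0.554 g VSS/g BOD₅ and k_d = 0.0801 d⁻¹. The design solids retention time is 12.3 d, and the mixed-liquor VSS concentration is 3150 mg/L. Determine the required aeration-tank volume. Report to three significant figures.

Steady-state biomass mass balance: V·X·(1 + k_d·θ_c) = Y·Q·(S₀ − S)·θ_c, so V = 0.554 × 742 × (1060 − 18.9) × 12.3 / [3150 × (1 + 0.0801 × 12.3)] = 5.26×10^6 / 6253 = 841.8 m³.

V ≈ 842 m³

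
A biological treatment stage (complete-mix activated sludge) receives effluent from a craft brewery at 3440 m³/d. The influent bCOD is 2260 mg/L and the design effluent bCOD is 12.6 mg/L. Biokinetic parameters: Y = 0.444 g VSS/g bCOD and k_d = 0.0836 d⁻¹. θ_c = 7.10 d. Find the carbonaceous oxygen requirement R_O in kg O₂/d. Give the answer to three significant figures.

R_O ≈ 4670 kg O₂/d

Y_obs = Y / (1 + k_d θ_c) = 0.444 / (1 + 0.0836 × 7.10) = 0.444 / 1.594 = 0.2786.
Mass of bCOD removed per day: Q(S₀ − S) = 3440 × 2247 g/m³ = 7731 kg/d.
Net sludge production P_X = 0.2786 × 7731 = 2154 kg VSS/d.
R_O = Q·(S₀ − S) − 1.42·P_X = 7731 − 1.42 × 2154 = 4672 kg O₂/d.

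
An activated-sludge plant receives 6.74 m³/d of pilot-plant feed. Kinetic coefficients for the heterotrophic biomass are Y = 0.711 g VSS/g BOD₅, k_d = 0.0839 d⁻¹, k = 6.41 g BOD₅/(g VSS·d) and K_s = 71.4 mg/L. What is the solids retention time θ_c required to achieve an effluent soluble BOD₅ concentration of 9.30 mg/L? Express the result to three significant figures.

θ_c ≈ 2.27 d

From 1/θ_c = Y·k·S/(K_s + S) − k_d: Y·k·S/(K_s+S) = 0.711 × 6.41 × 9.30 / (71.4 + 9.30) = 0.5252 d⁻¹.
θ_c = 1/(μ − k_d) = 1/(0.5252 − 0.0839) = 1/0.4413 = 2.266 d.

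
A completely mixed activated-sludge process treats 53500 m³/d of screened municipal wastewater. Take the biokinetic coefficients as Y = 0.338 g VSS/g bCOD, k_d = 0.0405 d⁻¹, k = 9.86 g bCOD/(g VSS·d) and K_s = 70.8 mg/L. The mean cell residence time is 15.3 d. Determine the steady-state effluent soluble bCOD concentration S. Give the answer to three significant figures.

From the Monod/SRT balance for a CMAS, S = K_s·(1+k_d θ_c)/[θ_c·(Y k − k_d) − 1] = 70.8 × (1 + 0.0405 × 15.3) / [15.3 × (0.338 × 9.86 − 0.0405) − 1] = 114.7 / 49.37 = 2.323 mg/L.

S ≈ 2.32 mg/L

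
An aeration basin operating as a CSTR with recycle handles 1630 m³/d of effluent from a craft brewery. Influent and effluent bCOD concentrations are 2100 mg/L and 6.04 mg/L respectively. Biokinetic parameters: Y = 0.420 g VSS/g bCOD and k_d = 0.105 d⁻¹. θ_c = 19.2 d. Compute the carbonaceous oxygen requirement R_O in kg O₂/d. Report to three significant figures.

Correct the yield for decay: Y_obs = Y/(1 + k_d θ_c) = 0.420 / (1 + 0.105 × 19.2) = 0.420 / 3.016 = 0.1393.
ΔS = 2100 − 6.04 = 2094 mg/L, so the substrate removal rate is 1630 × 2094/1000 = 3413 kg bCOD/d.
P_X = Y_obs·Q·(S₀ − S) = 0.1393 × 3413 = 475.3 kg VSS/d.
R_O = Q·(S₀ − S) − 1.42·P_X = 3413 − 1.42 × 475.3 = 2738 kg O₂/d.

R_O ≈ 2740 kg O₂/d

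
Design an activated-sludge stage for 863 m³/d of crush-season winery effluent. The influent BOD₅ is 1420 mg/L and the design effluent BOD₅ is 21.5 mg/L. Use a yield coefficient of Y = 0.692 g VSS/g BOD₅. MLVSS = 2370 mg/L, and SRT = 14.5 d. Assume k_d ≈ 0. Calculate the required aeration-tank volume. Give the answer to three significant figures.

V·X = Y·Q·ΔS·θ_c gives V = 0.692 × 863 × (1420 − 21.5) × 14.5 / 2370 = 5110 m³.

V ≈ 5110 m³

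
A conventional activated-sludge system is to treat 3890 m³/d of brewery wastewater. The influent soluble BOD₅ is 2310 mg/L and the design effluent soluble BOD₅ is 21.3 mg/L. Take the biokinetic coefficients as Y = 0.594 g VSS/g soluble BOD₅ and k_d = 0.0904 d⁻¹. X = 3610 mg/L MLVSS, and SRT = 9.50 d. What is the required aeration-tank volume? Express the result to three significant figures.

Rearranging the biomass balance for a CMAS with decay, V = Y·Q·ΔS·θ_c / [X·(1+k_d θ_c)] = 0.594 × 3890 × (2310 − 21.3) × 9.50 / [3610 × (1 + 0.0904 × 9.50)] = 5.02×10^7 / 6710 = 7487 m³.

V ≈ 7490 m³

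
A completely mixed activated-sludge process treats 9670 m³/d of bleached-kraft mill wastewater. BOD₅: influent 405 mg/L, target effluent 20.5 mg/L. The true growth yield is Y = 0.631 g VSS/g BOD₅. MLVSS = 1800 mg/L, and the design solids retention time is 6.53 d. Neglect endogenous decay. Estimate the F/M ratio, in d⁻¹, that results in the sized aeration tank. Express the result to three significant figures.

V·X = Y·Q·ΔS·θ_c gives V = 0.631 × 9670 × (405 − 20.5) × 6.53 / 1800 = 8511 m³.
Food-to-microorganism ratio F/M = Q S₀ / (V X) = 9670 × 405 / (8511 × 1800) = 0.2556 d⁻¹.

F/M ≈ 0.256 d⁻¹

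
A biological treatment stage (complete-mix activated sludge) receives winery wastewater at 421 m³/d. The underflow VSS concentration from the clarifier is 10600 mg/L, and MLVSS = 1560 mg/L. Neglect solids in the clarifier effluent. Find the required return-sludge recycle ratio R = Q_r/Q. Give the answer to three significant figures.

R ≈ 0.173

Solids balance on the clarifier gives (1+R)X = R·X_r, so R = X/(X_r − X) = 1560 / (10600 − 1560) = 0.1726.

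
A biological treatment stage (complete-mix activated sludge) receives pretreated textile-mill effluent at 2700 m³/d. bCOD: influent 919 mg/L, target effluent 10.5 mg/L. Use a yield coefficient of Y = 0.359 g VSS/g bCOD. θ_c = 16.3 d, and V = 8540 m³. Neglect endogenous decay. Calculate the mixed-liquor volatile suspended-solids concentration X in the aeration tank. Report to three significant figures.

X ≈ 1680 mg/L

X = Y·Q·ΔS·θ_c / V = 0.359 × 2700 × (919 − 10.5) × 16.3 / 8540 = 1681 mg/L.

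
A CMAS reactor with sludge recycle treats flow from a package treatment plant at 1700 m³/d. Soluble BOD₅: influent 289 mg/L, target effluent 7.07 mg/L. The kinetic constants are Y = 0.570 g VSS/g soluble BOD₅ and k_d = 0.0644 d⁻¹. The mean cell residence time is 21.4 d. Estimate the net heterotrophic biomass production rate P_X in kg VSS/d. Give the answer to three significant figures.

P_X ≈ 115 kg VSS/d

Correct the yield for decay: Y_obs = Y/(1 + k_d θ_c) = 0.570 / (1 + 0.0644 × 21.4) = 0.570 / 2.378 = 0.2397.
Substrate removed = Q·(S₀ − S) = 1700 m³/d × (289 − 7.07) g/m³ = 4.79×10^5 g/d = 479.3 kg/d.
Biomass produced: P_X = Y_obs·Q·ΔS = 0.2397 × 479.3 ≈ 114.9 kg VSS/d.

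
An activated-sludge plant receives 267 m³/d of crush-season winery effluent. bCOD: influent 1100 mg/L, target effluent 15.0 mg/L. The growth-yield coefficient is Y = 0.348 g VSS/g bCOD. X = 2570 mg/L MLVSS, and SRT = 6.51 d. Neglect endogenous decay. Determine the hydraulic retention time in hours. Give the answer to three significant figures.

With k_d = 0 the design equation reduces to V = Y Q (S₀−S) θ_c / X = 0.348 × 267 × (1100 − 15.0) × 6.51 / 2570 = 255.4 m³.
τ = V/Q = 255.4/267 = 0.9564 d, or 22.95 h.

τ ≈ 23.0 h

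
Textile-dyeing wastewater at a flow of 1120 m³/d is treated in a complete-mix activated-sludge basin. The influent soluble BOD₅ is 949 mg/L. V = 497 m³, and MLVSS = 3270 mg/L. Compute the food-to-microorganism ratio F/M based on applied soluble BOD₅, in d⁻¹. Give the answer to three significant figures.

F/M = Q·S₀ / (V·X) = 1120 × 949 / (497.0 × 3270) = 0.6540 g soluble BOD₅·(g VSS·d)⁻¹.

F/M ≈ 0.654 d⁻¹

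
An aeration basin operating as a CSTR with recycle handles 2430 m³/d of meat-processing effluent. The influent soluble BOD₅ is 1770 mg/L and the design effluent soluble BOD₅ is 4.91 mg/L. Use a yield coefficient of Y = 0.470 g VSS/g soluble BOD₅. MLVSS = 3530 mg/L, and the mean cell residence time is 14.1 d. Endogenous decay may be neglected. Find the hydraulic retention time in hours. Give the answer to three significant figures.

V·X = Y·Q·ΔS·θ_c gives V = 0.470 × 2430 × (1770 − 4.91) × 14.1 / 3530 = 8052 m³.
τ = V/Q = 8052/2430 = 3.314 d, or 79.53 h.

τ ≈ 79.5 h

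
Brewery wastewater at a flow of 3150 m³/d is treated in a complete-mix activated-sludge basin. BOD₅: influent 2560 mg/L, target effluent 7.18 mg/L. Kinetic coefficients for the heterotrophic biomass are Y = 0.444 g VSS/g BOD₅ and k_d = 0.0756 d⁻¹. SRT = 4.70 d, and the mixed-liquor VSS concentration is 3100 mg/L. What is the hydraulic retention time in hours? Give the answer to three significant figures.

τ ≈ 30.4 h

From the SRT design equation V = Y Q (S₀−S) θ_c / [X (1 + k_d θ_c)] = 0.444 × 3150 × (2560 − 7.18) × 4.70 / [3100 × (1 + 0.0756 × 4.70)] = 1.68×10^7 / 4201 = 3994 m³.
Hydraulic retention time τ = V/Q = 3994 / 3150 = 1.268 d = 30.43 h.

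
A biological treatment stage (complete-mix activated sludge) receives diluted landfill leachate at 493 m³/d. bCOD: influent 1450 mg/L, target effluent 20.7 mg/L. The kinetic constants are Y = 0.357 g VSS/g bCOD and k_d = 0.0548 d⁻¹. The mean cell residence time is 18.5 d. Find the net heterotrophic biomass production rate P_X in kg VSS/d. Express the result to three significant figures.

Y_obs = Y / (1 + k_d θ_c) = 0.357 / (1 + 0.0548 × 18.5) = 0.357 / 2.014 = 0.1773.
Mass of bCOD removed per day: Q(S₀ − S) = 493 × 1429 g/m³ = 704.6 kg/d.
Biomass produced: P_X = Y_obs·Q·ΔS = 0.1773 × 704.6 ≈ 124.9 kg VSS/d.

P_X ≈ 125 kg VSS/d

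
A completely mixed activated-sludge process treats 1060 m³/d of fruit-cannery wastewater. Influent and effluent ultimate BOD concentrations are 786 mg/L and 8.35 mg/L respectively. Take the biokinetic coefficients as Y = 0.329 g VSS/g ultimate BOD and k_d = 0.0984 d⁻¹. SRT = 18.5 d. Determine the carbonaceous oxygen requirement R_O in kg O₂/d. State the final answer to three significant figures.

Observed yield with endogenous decay: Y_obs = Y / (1 + k_d·θ_c) = 0.329 / (1 + 0.0984 × 18.5) = 0.329 / 2.820 = 0.1167 g VSS/g ultimate BOD.
Q·(S₀ − S) = 1060 × (786 − 8.35) × 10⁻³ = 824.3 kg/d removed.
Net sludge production P_X = 0.1167 × 824.3 = 96.16 kg VSS/d.
Carbonaceous O₂ demand = substrate oxidised − cell-mass equivalent = 824.3 − 1.42 × 96.16 = 687.8 kg O₂/d.

R_O ≈ 688 kg O₂/d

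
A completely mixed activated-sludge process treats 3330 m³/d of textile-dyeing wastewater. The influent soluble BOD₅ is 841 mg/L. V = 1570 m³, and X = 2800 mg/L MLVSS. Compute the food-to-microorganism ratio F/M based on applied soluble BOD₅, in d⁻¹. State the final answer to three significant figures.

F/M = applied load / biomass = Q·S₀/(V·X) = 3330 × 841 / (1570 × 2800) = 0.6371 d⁻¹.

F/M ≈ 0.637 d⁻¹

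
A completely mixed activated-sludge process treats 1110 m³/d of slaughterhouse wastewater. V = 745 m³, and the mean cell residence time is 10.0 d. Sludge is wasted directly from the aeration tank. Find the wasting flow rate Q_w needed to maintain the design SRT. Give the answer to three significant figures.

With mixed-liquor wasting, θ_c = V/Q_w, so Q_w = V/θ_c = 745.0/10.0 = 74.50 m³/d.

Q_w ≈ 74.5 m³/d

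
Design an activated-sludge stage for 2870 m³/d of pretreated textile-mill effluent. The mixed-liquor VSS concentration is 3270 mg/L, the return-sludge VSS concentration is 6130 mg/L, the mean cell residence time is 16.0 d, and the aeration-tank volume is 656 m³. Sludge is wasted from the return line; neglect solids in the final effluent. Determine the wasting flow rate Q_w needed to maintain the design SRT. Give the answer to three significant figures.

θ_c = V·X/(Q_w·X_r) when wasting from the recycle, so Q_w = V·X/(θ_c·X_r) = 656.0 × 3270 / (16.0 × 6130) = 21.87 m³/d.

Q_w ≈ 21.9 m³/d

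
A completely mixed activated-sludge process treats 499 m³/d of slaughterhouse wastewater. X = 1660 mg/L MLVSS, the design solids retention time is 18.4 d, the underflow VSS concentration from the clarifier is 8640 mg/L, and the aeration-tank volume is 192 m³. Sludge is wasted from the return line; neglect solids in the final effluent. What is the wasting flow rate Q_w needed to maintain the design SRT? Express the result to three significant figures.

Wasting from the return line (neglecting effluent solids): Q_w = V·X / (θ_c·X_r) = 192.0 × 1660 / (18.4 × 8640) = 2.005 m³/d.

Q_w ≈ 2.00 m³/d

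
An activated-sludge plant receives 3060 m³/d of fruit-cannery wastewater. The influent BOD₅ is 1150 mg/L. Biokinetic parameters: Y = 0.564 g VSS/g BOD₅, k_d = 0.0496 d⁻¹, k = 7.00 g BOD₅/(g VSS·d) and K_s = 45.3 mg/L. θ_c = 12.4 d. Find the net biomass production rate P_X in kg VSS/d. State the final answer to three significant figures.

P_X ≈ 1230 kg VSS/d

Effluent substrate depends only on kinetics and SRT: S = K_s(1 + k_d θ_c) / [θ_c(Yk − k_d) − 1] = 45.3 × (1 + 0.0496 × 12.4) / [12.4 × (0.564 × 7.00 − 0.0496) − 1] = 73.16 / 47.34 = 1.545 mg/L.
The observed yield is Y_obs = Y/(1 + k_d·θ_c) = 0.564 / (1 + 0.0496 × 12.4) = 0.564 / 1.615 = 0.3492 g VSS per g BOD₅ removed.
Q·(S₀ − S) = 3060 × (1150 − 1.55) × 10⁻³ = 3514 kg/d removed.
Net biomass production P_X = Y_obs × Q·(S₀ − S) = 0.3492 × 3514 = 1227 kg VSS/d.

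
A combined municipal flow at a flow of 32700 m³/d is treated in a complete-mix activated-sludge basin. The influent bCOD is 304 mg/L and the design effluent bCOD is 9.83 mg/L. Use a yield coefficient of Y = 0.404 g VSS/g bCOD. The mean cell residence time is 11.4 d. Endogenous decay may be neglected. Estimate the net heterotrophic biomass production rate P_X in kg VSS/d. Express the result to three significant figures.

P_X ≈ 3890 kg VSS/d

With endogenous decay neglected, the observed yield equals the true yield: Y_obs = Y = 0.404 g VSS/g bCOD.
ΔS = 304 − 9.83 = 294.2 mg/L, so the substrate removal rate is 32700 × 294.2/1000 = 9619 kg bCOD/d.
Biomass produced: P_X = Y_obs·Q·ΔS = 0.4040 × 9619 ≈ 3886 kg VSS/d.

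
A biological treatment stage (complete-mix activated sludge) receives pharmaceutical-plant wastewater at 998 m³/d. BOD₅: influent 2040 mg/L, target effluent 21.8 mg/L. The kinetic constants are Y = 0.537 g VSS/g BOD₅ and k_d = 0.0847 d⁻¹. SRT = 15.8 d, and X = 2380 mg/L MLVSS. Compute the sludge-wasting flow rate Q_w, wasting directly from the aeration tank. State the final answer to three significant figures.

Q_w ≈ 194 m³/d

Steady-state biomass mass balance: V·X·(1 + k_d·θ_c) = Y·Q·(S₀ − S)·θ_c, so V = 0.537 × 998 × (2040 − 21.8) × 15.8 / [2380 × (1 + 0.0847 × 15.8)] = 1.71×10^7 / 5565 = 3071 m³.
With mixed-liquor wasting, θ_c = V/Q_w, so Q_w = V/θ_c = 3071/15.8 = 194.4 m³/d.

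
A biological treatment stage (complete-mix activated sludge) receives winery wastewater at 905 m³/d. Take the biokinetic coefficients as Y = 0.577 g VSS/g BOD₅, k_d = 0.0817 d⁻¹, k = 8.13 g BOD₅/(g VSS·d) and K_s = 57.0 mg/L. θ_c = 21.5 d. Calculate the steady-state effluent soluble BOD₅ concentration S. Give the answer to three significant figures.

For a completely mixed reactor with recycle the Lawrence–McCarty relation gives S = K_s·(1 + k_d·θ_c) / [θ_c·(Y·k − k_d) − 1] = 57.0 × (1 + 0.0817 × 21.5) / [21.5 × (0.577 × 8.13 − 0.0817) − 1] = 157.1 / 98.10 = 1.602 mg/L.

S ≈ 1.60 mg/L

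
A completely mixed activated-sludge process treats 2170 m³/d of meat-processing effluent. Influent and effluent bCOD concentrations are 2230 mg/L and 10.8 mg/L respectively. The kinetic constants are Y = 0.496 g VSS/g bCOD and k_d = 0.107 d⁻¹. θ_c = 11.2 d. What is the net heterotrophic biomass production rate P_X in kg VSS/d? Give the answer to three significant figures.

Correct the yield for decay: Y_obs = Y/(1 + k_d θ_c) = 0.496 / (1 + 0.107 × 11.2) = 0.496 / 2.198 = 0.2256.
Q·(S₀ − S) = 2170 × (2230 − 10.8) × 10⁻³ = 4816 kg/d removed.
Biomass produced: P_X = Y_obs·Q·ΔS = 0.2256 × 4816 ≈ 1087 kg VSS/d.

P_X ≈ 1090 kg VSS/d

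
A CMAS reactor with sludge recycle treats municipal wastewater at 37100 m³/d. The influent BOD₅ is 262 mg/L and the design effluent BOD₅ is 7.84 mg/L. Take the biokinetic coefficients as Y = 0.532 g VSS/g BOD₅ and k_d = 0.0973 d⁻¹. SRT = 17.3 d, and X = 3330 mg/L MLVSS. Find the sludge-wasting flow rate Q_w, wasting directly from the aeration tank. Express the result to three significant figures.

Q_w ≈ 561 m³/d

Steady-state biomass mass balance: V·X·(1 + k_d·θ_c) = Y·Q·(S₀ − S)·θ_c, so V = 0.532 × 37100 × (262 − 7.84) × 17.3 / [3330 × (1 + 0.0973 × 17.3)] = 8.68×10^7 / 8935 = 9712 m³.
With mixed-liquor wasting, θ_c = V/Q_w, so Q_w = V/θ_c = 9712/17.3 = 561.4 m³/d.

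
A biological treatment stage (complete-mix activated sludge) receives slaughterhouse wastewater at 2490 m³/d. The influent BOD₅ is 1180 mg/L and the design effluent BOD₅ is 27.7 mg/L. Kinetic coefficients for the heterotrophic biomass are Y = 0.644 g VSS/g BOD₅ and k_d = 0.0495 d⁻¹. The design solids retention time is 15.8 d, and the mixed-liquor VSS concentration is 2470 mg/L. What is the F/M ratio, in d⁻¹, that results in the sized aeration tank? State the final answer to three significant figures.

F/M ≈ 0.179 d⁻¹

From the SRT design equation V = Y Q (S₀−S) θ_c / [X (1 + k_d θ_c)] = 0.644 × 2490 × (1180 − 27.7) × 15.8 / [2470 × (1 + 0.0495 × 15.8)] = 2.92×10^7 / 4402 = 6633 m³.
Food-to-microorganism ratio F/M = Q S₀ / (V X) = 2490 × 1180 / (6633 × 2470) = 0.1794 d⁻¹.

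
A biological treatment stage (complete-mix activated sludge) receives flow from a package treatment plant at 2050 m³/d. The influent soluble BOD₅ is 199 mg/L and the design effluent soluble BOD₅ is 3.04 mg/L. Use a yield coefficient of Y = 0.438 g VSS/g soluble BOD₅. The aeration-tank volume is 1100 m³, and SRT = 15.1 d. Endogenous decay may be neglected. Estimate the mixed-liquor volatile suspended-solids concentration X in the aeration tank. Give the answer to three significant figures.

X = Y·Q·ΔS·θ_c / V = 0.438 × 2050 × (199 − 3.04) × 15.1 / 1100 = 2415 mg/L.

X ≈ 2420 mg/L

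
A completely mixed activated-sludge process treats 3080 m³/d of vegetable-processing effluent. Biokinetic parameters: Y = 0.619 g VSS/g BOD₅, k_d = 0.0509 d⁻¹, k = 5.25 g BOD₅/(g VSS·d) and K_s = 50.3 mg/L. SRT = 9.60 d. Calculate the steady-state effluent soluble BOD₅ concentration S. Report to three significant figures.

S ≈ 2.52 mg/L

For a completely mixed reactor with recycle the Lawrence–McCarty relation gives S = K_s·(1 + k_d·θ_c) / [θ_c·(Y·k − k_d) − 1] = 50.3 × (1 + 0.0509 × 9.60) / [9.60 × (0.619 × 5.25 − 0.0509) − 1] = 74.88 / 29.71 = 2.520 mg/L.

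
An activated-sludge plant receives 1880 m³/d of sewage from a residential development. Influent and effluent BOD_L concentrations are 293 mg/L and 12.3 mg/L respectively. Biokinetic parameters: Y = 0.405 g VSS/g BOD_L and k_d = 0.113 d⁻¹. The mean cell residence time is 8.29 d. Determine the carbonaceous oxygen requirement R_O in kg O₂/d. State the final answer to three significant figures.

R_O ≈ 371 kg O₂/d

Observed yield with endogenous decay: Y_obs = Y / (1 + k_d·θ_c) = 0.405 / (1 + 0.113 × 8.29) = 0.405 / 1.937 = 0.2091 g VSS/g BOD_L.
Mass of BOD_L removed per day: Q(S₀ − S) = 1880 × 280.7 g/m³ = 527.7 kg/d.
Net sludge production P_X = 0.2091 × 527.7 = 110.4 kg VSS/d.
R_O = Q·ΔS − 1.42 P_X = 527.7 − 156.7 = 371.0 kg O₂/d.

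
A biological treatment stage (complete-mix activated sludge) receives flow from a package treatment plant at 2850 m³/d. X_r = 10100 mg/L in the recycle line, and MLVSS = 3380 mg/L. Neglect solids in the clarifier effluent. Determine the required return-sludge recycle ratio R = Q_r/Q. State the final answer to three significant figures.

Mass balance around the secondary clarifier (neglecting effluent solids): R = X / (X_r − X) = 3380 / (10100 − 3380) = 0.5030.

R ≈ 0.503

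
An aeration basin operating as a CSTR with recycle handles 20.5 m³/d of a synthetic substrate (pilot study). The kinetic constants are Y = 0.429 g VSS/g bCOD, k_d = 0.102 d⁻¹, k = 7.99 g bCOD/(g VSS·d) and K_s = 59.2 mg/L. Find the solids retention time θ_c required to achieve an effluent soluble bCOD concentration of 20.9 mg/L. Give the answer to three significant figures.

θ_c ≈ 1.26 d

Specific growth rate at S = 20.9 mg/L: μ = YkS/(K_s+S) = 0.429·7.99·20.9/(59.2+20.9) = 0.8944 d⁻¹.
θ_c = 1/(μ − k_d) = 1/(0.8944 − 0.102) = 1/0.7924 = 1.262 d.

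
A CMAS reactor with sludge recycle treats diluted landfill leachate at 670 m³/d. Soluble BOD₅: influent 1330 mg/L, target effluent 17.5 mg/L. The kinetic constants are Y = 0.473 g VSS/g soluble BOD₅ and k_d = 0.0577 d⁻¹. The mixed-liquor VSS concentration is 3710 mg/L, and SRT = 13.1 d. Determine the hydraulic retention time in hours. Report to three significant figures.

τ ≈ 30.0 h

Steady-state biomass mass balance: V·X·(1 + k_d·θ_c) = Y·Q·(S₀ − S)·θ_c, so V = 0.473 × 670 × (1330 − 17.5) × 13.1 / [3710 × (1 + 0.0577 × 13.1)] = 5.45×10^6 / 6514 = 836.5 m³.
Hydraulic retention time τ = V/Q = 836.5 / 670 = 1.248 d = 29.96 h.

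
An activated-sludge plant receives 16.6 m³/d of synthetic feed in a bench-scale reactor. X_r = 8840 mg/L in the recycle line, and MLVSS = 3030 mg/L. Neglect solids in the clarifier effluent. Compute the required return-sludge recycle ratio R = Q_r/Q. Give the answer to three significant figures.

Mass balance around the secondary clarifier (neglecting effluent solids): R = X / (X_r − X) = 3030 / (8840 − 3030) = 0.5215.

R ≈ 0.522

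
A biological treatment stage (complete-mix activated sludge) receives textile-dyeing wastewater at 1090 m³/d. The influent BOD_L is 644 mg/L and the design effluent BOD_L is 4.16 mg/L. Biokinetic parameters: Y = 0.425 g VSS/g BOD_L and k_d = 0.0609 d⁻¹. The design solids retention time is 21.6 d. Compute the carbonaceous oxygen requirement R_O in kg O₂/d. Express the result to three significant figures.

Observed yield with endogenous decay: Y_obs = Y / (1 + k_d·θ_c) = 0.425 / (1 + 0.0609 × 21.6) = 0.425 / 2.315 = 0.1836 g VSS/g BOD_L.
Q·(S₀ − S) = 1090 × (644 − 4.16) × 10⁻³ = 697.4 kg/d removed.
Biomass synthesised: P_X = Y_obs × 697.4 = 128.0 kg VSS/d.
R_O = Q·(S₀ − S) − 1.42·P_X = 697.4 − 1.42 × 128.0 = 515.6 kg O₂/d.

R_O ≈ 516 kg O₂/d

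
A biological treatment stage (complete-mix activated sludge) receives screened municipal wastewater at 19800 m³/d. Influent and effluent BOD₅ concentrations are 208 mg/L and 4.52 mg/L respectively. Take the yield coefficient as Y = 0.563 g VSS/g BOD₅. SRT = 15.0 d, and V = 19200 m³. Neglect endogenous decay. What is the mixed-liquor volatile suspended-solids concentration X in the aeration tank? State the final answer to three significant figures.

From V·X = Y·Q·(S₀ − S)·θ_c (decay neglected): X = 0.563 × 19800 × (208 − 4.52) × 15.0 / 19200 = 1772 mg/L.

X ≈ 1770 mg/L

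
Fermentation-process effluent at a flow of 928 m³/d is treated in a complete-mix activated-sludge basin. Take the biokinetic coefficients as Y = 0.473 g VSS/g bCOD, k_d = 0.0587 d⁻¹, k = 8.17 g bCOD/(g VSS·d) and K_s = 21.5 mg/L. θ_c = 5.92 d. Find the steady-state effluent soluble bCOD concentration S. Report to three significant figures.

From the Monod/SRT balance for a CMAS, S = K_s·(1+k_d θ_c)/[θ_c·(Y k − k_d) − 1] = 21.5 × (1 + 0.0587 × 5.92) / [5.92 × (0.473 × 8.17 − 0.0587) − 1] = 28.97 / 21.53 = 1.346 mg/L.

S ≈ 1.35 mg/L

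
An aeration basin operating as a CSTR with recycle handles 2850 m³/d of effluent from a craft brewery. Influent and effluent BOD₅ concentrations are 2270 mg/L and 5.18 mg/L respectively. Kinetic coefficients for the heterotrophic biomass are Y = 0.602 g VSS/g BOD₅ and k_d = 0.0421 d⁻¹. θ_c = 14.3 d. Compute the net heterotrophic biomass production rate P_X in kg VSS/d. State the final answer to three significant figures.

The observed yield is Y_obs = Y/(1 + k_d·θ_c) = 0.602 / (1 + 0.0421 × 14.3) = 0.602 / 1.602 = 0.3758 g VSS per g BOD₅ removed.
Substrate removed = Q·(S₀ − S) = 2850 m³/d × (2270 − 5.18) g/m³ = 6.45×10^6 g/d = 6455 kg/d.
So the net sludge growth is P_X = 0.3758 × 6455 = 2426 kg VSS/d.

P_X ≈ 2430 kg VSS/d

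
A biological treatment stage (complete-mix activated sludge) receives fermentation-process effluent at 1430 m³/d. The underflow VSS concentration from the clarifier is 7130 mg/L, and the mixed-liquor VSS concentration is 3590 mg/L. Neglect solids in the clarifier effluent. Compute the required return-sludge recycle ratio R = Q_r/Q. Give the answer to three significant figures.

R ≈ 1.01

R = Q_r/Q = X/(X_r − X) = 3590 / (7130 − 3590) = 1.014.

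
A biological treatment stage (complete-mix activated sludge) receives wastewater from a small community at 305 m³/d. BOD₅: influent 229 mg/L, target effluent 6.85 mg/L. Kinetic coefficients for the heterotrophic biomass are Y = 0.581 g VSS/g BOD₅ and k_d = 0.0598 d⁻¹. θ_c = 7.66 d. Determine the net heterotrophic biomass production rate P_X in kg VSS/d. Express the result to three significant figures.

P_X ≈ 27.0 kg VSS/d

Y_obs = Y / (1 + k_d θ_c) = 0.581 / (1 + 0.0598 × 7.66) = 0.581 / 1.458 = 0.3985.
Substrate removed = Q·(S₀ − S) = 305 m³/d × (229 − 6.85) g/m³ = 6.78×10^4 g/d = 67.76 kg/d.
P_X = Y_obs · Q(S₀ − S) = 0.3985 × 67.76 = 27.00 kg VSS/d.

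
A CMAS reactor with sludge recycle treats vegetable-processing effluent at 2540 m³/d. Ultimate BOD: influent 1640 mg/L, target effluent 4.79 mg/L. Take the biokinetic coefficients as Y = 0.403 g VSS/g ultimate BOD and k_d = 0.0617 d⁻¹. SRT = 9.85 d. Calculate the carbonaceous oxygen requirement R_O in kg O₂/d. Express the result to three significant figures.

The observed yield is Y_obs = Y/(1 + k_d·θ_c) = 0.403 / (1 + 0.0617 × 9.85) = 0.403 / 1.608 = 0.2507 g VSS per g ultimate BOD removed.
ΔS = 1640 − 4.79 = 1635 mg/L, so the substrate removal rate is 2540 × 1635/1000 = 4153 kg ultimate BOD/d.
P_X = Y_obs·Q·(S₀ − S) = 0.2507 × 4153 = 1041 kg VSS/d.
R_O = Q·(S₀ − S) − 1.42·P_X = 4153 − 1.42 × 1041 = 2675 kg O₂/d.

R_O ≈ 2680 kg O₂/d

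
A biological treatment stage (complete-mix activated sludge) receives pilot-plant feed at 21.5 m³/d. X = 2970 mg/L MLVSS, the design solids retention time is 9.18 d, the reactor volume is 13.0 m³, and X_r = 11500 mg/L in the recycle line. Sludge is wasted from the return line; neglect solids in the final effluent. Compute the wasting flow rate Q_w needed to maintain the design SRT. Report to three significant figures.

Q_w ≈ 0.366 m³/d

Wasting from the return line (neglecting effluent solids): Q_w = V·X / (θ_c·X_r) = 13.00 × 2970 / (9.18 × 11500) = 0.3657 m³/d.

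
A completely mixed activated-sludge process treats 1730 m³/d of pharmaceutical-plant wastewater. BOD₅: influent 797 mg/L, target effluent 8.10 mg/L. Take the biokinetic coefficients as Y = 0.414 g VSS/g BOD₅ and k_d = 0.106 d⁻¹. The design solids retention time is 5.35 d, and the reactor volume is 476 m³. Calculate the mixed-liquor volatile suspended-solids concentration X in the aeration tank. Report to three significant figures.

Solving the biomass balance for X: X = Y Q (S₀−S) θ_c / [V (1+k_d θ_c)] = 0.414 × 1730 × (797 − 8.10) × 5.35 / [476 × (1 + 0.106 × 5.35)] = 4052 mg/L.

X ≈ 4050 mg/L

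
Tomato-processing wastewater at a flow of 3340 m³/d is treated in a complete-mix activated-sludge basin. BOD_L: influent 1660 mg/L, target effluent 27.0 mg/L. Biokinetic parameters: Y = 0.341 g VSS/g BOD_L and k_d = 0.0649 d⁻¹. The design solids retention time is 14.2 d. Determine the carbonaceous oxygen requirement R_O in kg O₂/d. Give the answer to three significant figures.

Observed yield with endogenous decay: Y_obs = Y / (1 + k_d·θ_c) = 0.341 / (1 + 0.0649 × 14.2) = 0.341 / 1.922 = 0.1775 g VSS/g BOD_L.
Q·(S₀ − S) = 3340 × (1660 − 27.0) × 10⁻³ = 5454 kg/d removed.
Net sludge production P_X = 0.1775 × 5454 = 967.9 kg VSS/d.
Carbonaceous O₂ demand = substrate oxidised − cell-mass equivalent = 5454 − 1.42 × 967.9 = 4080 kg O₂/d.

R_O ≈ 4080 kg O₂/d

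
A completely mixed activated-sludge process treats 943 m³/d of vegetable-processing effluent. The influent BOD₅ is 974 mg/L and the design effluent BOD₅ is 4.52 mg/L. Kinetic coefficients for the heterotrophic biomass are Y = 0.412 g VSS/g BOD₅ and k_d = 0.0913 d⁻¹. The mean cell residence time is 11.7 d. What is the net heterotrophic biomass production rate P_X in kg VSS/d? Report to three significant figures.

Observed yield with endogenous decay: Y_obs = Y / (1 + k_d·θ_c) = 0.412 / (1 + 0.0913 × 11.7) = 0.412 / 2.068 = 0.1992 g VSS/g BOD₅.
Q·(S₀ − S) = 943 × (974 − 4.52) × 10⁻³ = 914.2 kg/d removed.
Biomass produced: P_X = Y_obs·Q·ΔS = 0.1992 × 914.2 ≈ 182.1 kg VSS/d.

P_X ≈ 182 kg VSS/d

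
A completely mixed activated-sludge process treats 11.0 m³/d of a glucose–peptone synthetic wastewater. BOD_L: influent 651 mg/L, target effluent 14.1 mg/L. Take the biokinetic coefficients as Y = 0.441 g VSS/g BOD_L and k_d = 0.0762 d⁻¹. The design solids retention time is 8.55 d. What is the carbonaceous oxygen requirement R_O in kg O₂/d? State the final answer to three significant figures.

R_O ≈ 4.35 kg O₂/d

Y_obs = Y / (1 + k_d θ_c) = 0.441 / (1 + 0.0762 × 8.55) = 0.441 / 1.652 = 0.2670.
Q·(S₀ − S) = 11.0 × (651 − 14.1) × 10⁻³ = 7.006 kg/d removed.
Biomass synthesised: P_X = Y_obs × 7.006 = 1.871 kg VSS/d.
R_O = Q·ΔS − 1.42 P_X = 7.006 − 2.656 = 4.349 kg O₂/d.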